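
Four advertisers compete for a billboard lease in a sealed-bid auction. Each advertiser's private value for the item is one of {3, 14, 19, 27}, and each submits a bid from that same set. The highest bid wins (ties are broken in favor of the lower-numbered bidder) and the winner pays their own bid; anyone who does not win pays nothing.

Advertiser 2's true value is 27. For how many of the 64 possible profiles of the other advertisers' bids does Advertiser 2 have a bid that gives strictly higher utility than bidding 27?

18

Others bid (3, 3, 3): truth gives 0; bid 14 gives 13 > 0. Violating.
Others bid (3, 3, 14): truth gives 0; bid 14 gives 13 > 0. Violating.
Others bid (3, 3, 19): truth gives 0; bid 19 gives 8 > 0. Violating.
Others bid (3, 14, 3): truth gives 0; bid 14 gives 13 > 0. Violating.
Others bid (3, 3, 27): truth gives 0; no alternative beats it.
Others bid (3, 14, 27): truth gives 0; no alternative beats it.
(Checking all 64 profiles: 18 have a profitable deviation, 46 do not.)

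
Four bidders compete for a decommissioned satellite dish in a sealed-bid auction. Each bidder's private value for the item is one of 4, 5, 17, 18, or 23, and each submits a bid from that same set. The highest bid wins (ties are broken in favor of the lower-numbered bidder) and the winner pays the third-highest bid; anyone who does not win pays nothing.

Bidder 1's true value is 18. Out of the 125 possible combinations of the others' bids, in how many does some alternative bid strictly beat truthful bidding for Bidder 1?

Others bid (4, 4, 23): truth gives 0; bid 23 gives 14 > 0. Violating.
Others bid (4, 5, 23): truth gives 0; bid 23 gives 13 > 0. Violating.
Others bid (4, 17, 23): truth gives 0; bid 23 gives 1 > 0. Violating.
Others bid (4, 23, 4): truth gives 0; bid 23 gives 14 > 0. Violating.
Others bid (4, 4, 4): truth gives 14; no alternative beats it.
Others bid (4, 4, 5): truth gives 14; no alternative beats it.
(Checking all 125 profiles: 27 have a profitable deviation, 98 do not.)

27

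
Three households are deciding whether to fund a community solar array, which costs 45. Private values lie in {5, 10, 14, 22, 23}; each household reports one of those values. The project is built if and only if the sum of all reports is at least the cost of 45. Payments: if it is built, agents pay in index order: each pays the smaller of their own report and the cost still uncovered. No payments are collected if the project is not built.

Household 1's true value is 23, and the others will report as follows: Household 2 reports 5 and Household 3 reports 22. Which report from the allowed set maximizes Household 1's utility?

22

Report 5: project not built, utility 0.
Report 10: project not built, utility 0.
Report 14: project not built, utility 0.
Report 22: project built, pays 22, utility 23 - 22 = 1.
Report 23: project built, pays 23, utility 23 - 23 = 0.
The best choice is 22 with utility 1.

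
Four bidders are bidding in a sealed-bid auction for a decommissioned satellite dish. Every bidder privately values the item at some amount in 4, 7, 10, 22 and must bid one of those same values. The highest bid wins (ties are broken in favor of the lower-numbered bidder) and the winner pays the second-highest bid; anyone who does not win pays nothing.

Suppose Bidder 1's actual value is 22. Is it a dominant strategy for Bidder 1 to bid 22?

Check each profile of the others' bids and compare truth against every alternative bid.
Others bid (4, 4, 4): truth gives 18, best alternative gives 18.
Others bid (4, 4, 7): truth gives 15, best alternative gives 15.
Others bid (4, 7, 4): truth gives 15, best alternative gives 15.
Others bid (4, 7, 7): truth gives 15, best alternative gives 15.
Others bid (7, 4, 4): truth gives 15, best alternative gives 15.
Others bid (7, 4, 7): truth gives 15, best alternative gives 15.
(Remaining 58 profiles checked similarly; truth is weakly best in each.)
In every case the truthful bid is at least as good as any alternative, so it is a dominant strategy.

Yes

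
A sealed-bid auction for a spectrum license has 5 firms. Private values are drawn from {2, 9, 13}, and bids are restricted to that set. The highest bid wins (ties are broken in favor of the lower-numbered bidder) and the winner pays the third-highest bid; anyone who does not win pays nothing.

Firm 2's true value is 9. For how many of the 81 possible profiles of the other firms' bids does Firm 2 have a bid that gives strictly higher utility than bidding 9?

4

Others bid (2, 2, 2, 13): truth gives 0; bid 13 gives 7 > 0. Violating.
Others bid (2, 2, 13, 2): truth gives 0; bid 13 gives 7 > 0. Violating.
Others bid (2, 13, 2, 2): truth gives 0; bid 13 gives 7 > 0. Violating.
Others bid (9, 2, 2, 2): truth gives 0; bid 13 gives 7 > 0. Violating.
Others bid (2, 2, 2, 2): truth gives 7; no alternative beats it.
Others bid (2, 2, 2, 9): truth gives 7; no alternative beats it.
(Checking all 81 profiles: 4 have a profitable deviation, 77 do not.)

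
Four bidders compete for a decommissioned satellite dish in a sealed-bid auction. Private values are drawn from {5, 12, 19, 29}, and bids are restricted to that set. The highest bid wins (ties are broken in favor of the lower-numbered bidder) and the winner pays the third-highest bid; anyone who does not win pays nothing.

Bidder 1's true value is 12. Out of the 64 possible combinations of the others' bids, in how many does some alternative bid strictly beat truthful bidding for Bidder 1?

Others bid (5, 5, 19): truth gives 0; bid 19 gives 7 > 0. Violating.
Others bid (5, 5, 29): truth gives 0; bid 29 gives 7 > 0. Violating.
Others bid (5, 19, 5): truth gives 0; bid 19 gives 7 > 0. Violating.
Others bid (5, 29, 5): truth gives 0; bid 29 gives 7 > 0. Violating.
Others bid (5, 5, 5): truth gives 7; no alternative beats it.
Others bid (5, 5, 12): truth gives 7; no alternative beats it.
(Checking all 64 profiles: 6 have a profitable deviation, 58 do not.)

6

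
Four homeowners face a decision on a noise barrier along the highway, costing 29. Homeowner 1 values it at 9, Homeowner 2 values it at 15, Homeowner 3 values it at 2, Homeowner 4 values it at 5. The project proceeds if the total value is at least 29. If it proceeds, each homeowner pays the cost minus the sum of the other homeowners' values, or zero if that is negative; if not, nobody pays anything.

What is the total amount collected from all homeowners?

23

Total value 31 ≥ cost 29, so it is built.
Homeowner 1: others sum to 22; max(0, 29 - 22) = 7.
Homeowner 2: others sum to 16; max(0, 29 - 16) = 13.
Homeowner 3: others sum to 29; max(0, 29 - 29) = 0.
Homeowner 4: others sum to 26; max(0, 29 - 26) = 3.
Total collected = 7 + 13 + 0 + 3 = 23.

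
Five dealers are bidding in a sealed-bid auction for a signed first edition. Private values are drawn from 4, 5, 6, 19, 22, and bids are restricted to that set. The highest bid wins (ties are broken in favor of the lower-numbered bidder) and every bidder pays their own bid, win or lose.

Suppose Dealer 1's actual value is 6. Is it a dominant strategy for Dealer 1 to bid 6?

Consider the case where Dealer 2 bids 4, Dealer 3 bids 4, Dealer 4 bids 4 and Dealer 5 bids 4.
Truthful bid 6: wins, pays 6, utility 6 - 6 = 0.
Bid 4 instead: wins, pays 4, utility 6 - 4 = 2.
Since 2 > 0, bidding 4 is strictly better here, so truthful bidding is not dominant.

No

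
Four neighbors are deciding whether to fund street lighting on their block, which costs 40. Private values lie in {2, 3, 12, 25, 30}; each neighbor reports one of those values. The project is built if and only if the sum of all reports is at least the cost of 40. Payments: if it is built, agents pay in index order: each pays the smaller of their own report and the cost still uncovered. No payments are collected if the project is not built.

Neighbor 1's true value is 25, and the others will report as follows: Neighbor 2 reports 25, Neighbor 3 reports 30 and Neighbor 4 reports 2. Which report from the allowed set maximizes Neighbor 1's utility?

2

Report 2: project built, pays 2, utility 25 - 2 = 23.
Report 3: project built, pays 3, utility 25 - 3 = 22.
Report 12: project built, pays 12, utility 25 - 12 = 13.
Report 25: project built, pays 25, utility 25 - 25 = 0.
Report 30: project built, pays 30, utility 25 - 30 = -5.
The best choice is 2 with utility 23.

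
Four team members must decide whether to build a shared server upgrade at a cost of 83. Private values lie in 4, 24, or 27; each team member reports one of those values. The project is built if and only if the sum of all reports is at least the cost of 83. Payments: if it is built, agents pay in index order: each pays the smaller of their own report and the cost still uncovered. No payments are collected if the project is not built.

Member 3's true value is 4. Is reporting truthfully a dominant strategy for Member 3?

Yes

Check each profile of the others' reports and compare truth against every alternative report.
Others report (24, 24, 24): truth gives 0, best alternative gives -20.
Others report (24, 24, 27): truth gives 0, best alternative gives -20.
Others report (24, 27, 24): truth gives 0, best alternative gives -20.
Others report (24, 27, 27): truth gives 0, best alternative gives -20.
Others report (27, 24, 24): truth gives 0, best alternative gives -20.
Others report (27, 24, 27): truth gives 0, best alternative gives -20.
(Remaining 21 profiles checked similarly; truth is weakly best in each.)
In every case the truthful report is at least as good as any alternative, so it is a dominant strategy.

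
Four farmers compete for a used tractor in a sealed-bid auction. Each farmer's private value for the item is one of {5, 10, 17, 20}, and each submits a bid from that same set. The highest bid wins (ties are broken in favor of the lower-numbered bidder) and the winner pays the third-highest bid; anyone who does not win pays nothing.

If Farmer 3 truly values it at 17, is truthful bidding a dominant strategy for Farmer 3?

No

Consider the case where Farmer 1 bids 5, Farmer 2 bids 5 and Farmer 4 bids 20.
Truthful bid 17: loses, pays 0, utility 0.
Bid 20 instead: wins, pays 5, utility 17 - 5 = 12.
Since 12 > 0, bidding 20 is strictly better here, so truthful bidding is not dominant.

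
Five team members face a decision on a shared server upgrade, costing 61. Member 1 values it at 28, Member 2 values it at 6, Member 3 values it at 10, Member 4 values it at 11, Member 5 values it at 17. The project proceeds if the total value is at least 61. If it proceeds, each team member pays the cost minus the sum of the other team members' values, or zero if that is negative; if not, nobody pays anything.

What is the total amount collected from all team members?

Total value 72 ≥ cost 61, so it is built.
Member 1: others sum to 44; max(0, 61 - 44) = 17.
Member 2: others sum to 66; max(0, 61 - 66) = 0.
Member 3: others sum to 62; max(0, 61 - 62) = 0.
Member 4: others sum to 61; max(0, 61 - 61) = 0.
Member 5: others sum to 55; max(0, 61 - 55) = 6.
Total collected = 17 + 0 + 0 + 0 + 6 = 23.

23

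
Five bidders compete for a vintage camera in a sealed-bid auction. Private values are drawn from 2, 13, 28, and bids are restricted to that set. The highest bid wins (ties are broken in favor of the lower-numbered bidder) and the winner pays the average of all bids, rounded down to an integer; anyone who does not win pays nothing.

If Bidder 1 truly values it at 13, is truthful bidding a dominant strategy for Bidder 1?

No

Consider the case where Bidder 2 bids 2, Bidder 3 bids 2, Bidder 4 bids 2 and Bidder 5 bids 2.
Truthful bid 13: wins, pays 4, utility 13 - 4 = 9.
Bid 2 instead: wins, pays 2, utility 13 - 2 = 11.
Since 11 > 9, bidding 2 is strictly better here, so truthful bidding is not dominant.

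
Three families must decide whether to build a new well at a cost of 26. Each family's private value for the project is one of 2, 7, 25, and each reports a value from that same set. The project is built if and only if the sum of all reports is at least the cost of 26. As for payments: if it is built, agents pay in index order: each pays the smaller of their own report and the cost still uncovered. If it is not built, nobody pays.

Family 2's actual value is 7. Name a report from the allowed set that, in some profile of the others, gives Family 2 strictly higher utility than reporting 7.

Suppose Family 1 reports 2 and Family 3 reports 25.
Report 7: project built, pays 7, utility 7 - 7 = 0.
Report 2: project built, pays 2, utility 7 - 2 = 5.
So reporting 2 beats truth here (5 > 0).

2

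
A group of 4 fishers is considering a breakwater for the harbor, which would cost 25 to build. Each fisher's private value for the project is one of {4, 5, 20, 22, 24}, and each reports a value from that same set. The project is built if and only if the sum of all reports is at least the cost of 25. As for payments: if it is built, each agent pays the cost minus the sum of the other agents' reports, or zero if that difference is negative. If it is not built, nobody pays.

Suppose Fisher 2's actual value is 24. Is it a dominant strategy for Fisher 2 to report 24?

Check each profile of the others' reports and compare truth against every alternative report.
Others report (4, 4, 20): truth gives 24, best alternative gives 24.
Others report (4, 4, 22): truth gives 24, best alternative gives 24.
Others report (4, 4, 24): truth gives 24, best alternative gives 24.
Others report (4, 5, 20): truth gives 24, best alternative gives 24.
Others report (4, 5, 22): truth gives 24, best alternative gives 24.
Others report (4, 5, 24): truth gives 24, best alternative gives 24.
(Remaining 119 profiles checked similarly; truth is weakly best in each.)
In every case the truthful report is at least as good as any alternative, so it is a dominant strategy.

Yes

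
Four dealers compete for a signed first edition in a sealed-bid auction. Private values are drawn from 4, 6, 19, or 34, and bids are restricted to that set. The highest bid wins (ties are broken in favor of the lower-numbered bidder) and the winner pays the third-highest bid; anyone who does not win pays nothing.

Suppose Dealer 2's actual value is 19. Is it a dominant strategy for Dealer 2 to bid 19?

Consider the case where Dealer 1 bids 4, Dealer 3 bids 4 and Dealer 4 bids 34.
Truthful bid 19: loses, pays 0, utility 0.
Bid 34 instead: wins, pays 4, utility 19 - 4 = 15.
Since 15 > 0, bidding 34 is strictly better here, so truthful bidding is not dominant.

No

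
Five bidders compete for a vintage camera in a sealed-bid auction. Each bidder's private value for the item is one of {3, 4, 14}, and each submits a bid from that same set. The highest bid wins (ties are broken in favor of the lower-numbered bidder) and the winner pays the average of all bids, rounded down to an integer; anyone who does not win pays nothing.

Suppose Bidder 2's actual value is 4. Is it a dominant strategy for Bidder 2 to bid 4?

Yes

Check each profile of the others' bids and compare truth against every alternative bid.
Others bid (3, 3, 3, 3): truth gives 1, best alternative gives 0.
Others bid (3, 3, 3, 4): truth gives 1, best alternative gives 0.
Others bid (3, 3, 4, 3): truth gives 1, best alternative gives 0.
Others bid (3, 3, 4, 4): truth gives 1, best alternative gives 0.
Others bid (3, 4, 3, 3): truth gives 1, best alternative gives 0.
Others bid (3, 4, 3, 4): truth gives 1, best alternative gives 0.
(Remaining 75 profiles checked similarly; truth is weakly best in each.)
In every case the truthful bid is at least as good as any alternative, so it is a dominant strategy.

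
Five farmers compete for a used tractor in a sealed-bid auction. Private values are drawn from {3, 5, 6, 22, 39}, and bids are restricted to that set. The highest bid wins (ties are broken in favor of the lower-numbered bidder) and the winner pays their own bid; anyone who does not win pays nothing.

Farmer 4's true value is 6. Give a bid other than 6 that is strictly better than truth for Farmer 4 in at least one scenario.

5

Suppose Farmer 1 bids 3, Farmer 2 bids 3, Farmer 3 bids 3 and Farmer 5 bids 3.
Bid 6: wins, pays 6, utility 6 - 6 = 0.
Bid 5: wins, pays 5, utility 6 - 5 = 1.
So bidding 5 beats truth here (1 > 0).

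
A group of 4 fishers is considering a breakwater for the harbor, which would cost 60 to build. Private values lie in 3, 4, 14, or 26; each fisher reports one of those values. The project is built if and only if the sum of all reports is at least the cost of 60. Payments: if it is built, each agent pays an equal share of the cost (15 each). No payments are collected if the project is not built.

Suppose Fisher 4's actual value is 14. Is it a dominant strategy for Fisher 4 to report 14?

No

Consider the case where Fisher 1 reports 3, Fisher 2 reports 26 and Fisher 3 reports 26.
Truthful report 14: project built, pays 15, utility 14 - 15 = -1.
Report 3 instead: project not built, utility 0.
Since 0 > -1, reporting 3 is strictly better here, so truthful reporting is not dominant.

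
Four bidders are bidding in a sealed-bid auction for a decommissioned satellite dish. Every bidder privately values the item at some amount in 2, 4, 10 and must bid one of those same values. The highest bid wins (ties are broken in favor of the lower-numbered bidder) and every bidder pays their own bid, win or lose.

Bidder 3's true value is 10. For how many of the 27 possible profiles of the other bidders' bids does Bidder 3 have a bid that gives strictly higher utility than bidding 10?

17

Others bid (2, 2, 2): truth gives 0; bid 4 gives 6 > 0. Violating.
Others bid (2, 2, 4): truth gives 0; bid 4 gives 6 > 0. Violating.
Others bid (2, 10, 2): truth gives -10; bid 2 gives -2 > -10. Violating.
Others bid (2, 10, 4): truth gives -10; bid 2 gives -2 > -10. Violating.
Others bid (2, 2, 10): truth gives 0; no alternative beats it.
Others bid (2, 4, 2): truth gives 0; no alternative beats it.
(Checking all 27 profiles: 17 have a profitable deviation, 10 do not.)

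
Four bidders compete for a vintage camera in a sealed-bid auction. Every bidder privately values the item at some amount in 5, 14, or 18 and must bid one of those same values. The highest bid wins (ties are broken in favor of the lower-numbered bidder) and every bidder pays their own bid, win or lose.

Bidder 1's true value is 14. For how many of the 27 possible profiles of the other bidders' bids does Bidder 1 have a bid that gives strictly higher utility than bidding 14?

20

Others bid (5, 5, 5): truth gives 0; bid 5 gives 9 > 0. Violating.
Others bid (5, 5, 18): truth gives -14; bid 18 gives -4 > -14. Violating.
Others bid (5, 14, 18): truth gives -14; bid 18 gives -4 > -14. Violating.
Others bid (5, 18, 5): truth gives -14; bid 18 gives -4 > -14. Violating.
Others bid (5, 5, 14): truth gives 0; no alternative beats it.
Others bid (5, 14, 5): truth gives 0; no alternative beats it.
(Checking all 27 profiles: 20 have a profitable deviation, 7 do not.)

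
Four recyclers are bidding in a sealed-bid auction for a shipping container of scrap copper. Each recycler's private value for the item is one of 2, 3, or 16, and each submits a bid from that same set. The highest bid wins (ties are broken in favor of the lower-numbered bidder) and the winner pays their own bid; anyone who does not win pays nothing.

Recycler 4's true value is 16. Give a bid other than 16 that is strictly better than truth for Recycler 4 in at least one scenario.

3

Suppose Recycler 1 bids 2, Recycler 2 bids 2 and Recycler 3 bids 2.
Bid 16: wins, pays 16, utility 16 - 16 = 0.
Bid 3: wins, pays 3, utility 16 - 3 = 13.
So bidding 3 beats truth here (13 > 0).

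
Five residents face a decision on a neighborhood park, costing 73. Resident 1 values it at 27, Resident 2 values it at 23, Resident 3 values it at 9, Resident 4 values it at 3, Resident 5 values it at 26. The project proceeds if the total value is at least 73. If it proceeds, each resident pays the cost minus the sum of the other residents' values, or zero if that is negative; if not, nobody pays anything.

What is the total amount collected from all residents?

Total value 88 ≥ cost 73, so it is built.
Resident 1: others sum to 61; max(0, 73 - 61) = 12.
Resident 2: others sum to 65; max(0, 73 - 65) = 8.
Resident 3: others sum to 79; max(0, 73 - 79) = 0.
Resident 4: others sum to 85; max(0, 73 - 85) = 0.
Resident 5: others sum to 62; max(0, 73 - 62) = 11.
Total collected = 12 + 8 + 0 + 0 + 11 = 31.

31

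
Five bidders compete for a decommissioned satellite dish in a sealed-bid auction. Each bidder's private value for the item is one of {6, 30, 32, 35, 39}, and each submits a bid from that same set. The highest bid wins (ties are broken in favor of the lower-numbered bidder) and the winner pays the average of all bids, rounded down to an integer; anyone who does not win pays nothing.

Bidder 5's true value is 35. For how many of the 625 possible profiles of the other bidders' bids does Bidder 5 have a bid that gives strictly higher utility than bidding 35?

182

Others bid (6, 6, 6, 6): truth gives 24; bid 30 gives 25 > 24. Violating.
Others bid (6, 6, 6, 35): truth gives 0; bid 39 gives 17 > 0. Violating.
Others bid (6, 6, 30, 30): truth gives 14; bid 32 gives 15 > 14. Violating.
Others bid (6, 6, 30, 35): truth gives 0; bid 39 gives 12 > 0. Violating.
Others bid (6, 6, 6, 30): truth gives 19; no alternative beats it.
Others bid (6, 6, 6, 32): truth gives 18; no alternative beats it.
(Checking all 625 profiles: 182 have a profitable deviation, 443 do not.)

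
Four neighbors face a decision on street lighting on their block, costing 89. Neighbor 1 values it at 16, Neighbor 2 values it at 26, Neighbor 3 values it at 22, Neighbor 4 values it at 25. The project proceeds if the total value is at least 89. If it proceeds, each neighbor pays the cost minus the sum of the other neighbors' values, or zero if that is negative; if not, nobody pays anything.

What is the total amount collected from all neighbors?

Total value 89 ≥ cost 89, so it is built.
Neighbor 1: others sum to 73; max(0, 89 - 73) = 16.
Neighbor 2: others sum to 63; max(0, 89 - 63) = 26.
Neighbor 3: others sum to 67; max(0, 89 - 67) = 22.
Neighbor 4: others sum to 64; max(0, 89 - 64) = 25.
Total collected = 16 + 26 + 22 + 25 = 89.

89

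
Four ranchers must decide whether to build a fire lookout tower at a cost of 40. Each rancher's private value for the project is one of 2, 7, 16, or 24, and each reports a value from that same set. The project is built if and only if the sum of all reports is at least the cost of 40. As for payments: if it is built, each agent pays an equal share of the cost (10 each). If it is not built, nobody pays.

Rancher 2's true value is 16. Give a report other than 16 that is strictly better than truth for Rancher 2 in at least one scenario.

Suppose Rancher 1 reports 2, Rancher 3 reports 2 and Rancher 4 reports 16.
Report 16: project not built, utility 0.
Report 24: project built, pays 10, utility 16 - 10 = 6.
So reporting 24 beats truth here (6 > 0).

24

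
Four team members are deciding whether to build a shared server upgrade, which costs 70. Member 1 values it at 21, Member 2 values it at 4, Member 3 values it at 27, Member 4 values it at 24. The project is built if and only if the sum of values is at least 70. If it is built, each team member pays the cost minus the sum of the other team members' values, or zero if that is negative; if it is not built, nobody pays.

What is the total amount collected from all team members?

Total value 76 ≥ cost 70, so it is built.
Member 1: others sum to 55; max(0, 70 - 55) = 15.
Member 2: others sum to 72; max(0, 70 - 72) = 0.
Member 3: others sum to 49; max(0, 70 - 49) = 21.
Member 4: others sum to 52; max(0, 70 - 52) = 18.
Total collected = 15 + 0 + 21 + 18 = 54.

54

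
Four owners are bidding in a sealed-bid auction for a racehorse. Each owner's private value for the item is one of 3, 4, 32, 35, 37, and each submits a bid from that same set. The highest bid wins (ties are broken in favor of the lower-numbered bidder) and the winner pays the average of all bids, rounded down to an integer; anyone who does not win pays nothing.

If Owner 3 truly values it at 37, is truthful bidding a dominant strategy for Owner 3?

No

Consider the case where Owner 1 bids 3, Owner 2 bids 3 and Owner 4 bids 3.
Truthful bid 37: wins, pays 11, utility 37 - 11 = 26.
Bid 4 instead: wins, pays 3, utility 37 - 3 = 34.
Since 34 > 26, bidding 4 is strictly better here, so truthful bidding is not dominant.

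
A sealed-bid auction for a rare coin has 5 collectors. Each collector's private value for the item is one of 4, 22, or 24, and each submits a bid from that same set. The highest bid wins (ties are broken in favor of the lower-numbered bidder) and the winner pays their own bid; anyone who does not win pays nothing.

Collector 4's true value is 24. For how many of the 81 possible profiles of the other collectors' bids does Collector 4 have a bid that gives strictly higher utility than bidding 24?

2

Others bid (4, 4, 4, 4): truth gives 0; bid 22 gives 2 > 0. Violating.
Others bid (4, 4, 4, 22): truth gives 0; bid 22 gives 2 > 0. Violating.
Others bid (4, 4, 4, 24): truth gives 0; no alternative beats it.
Others bid (4, 4, 22, 4): truth gives 0; no alternative beats it.
(Checking all 81 profiles: 2 have a profitable deviation, 79 do not.)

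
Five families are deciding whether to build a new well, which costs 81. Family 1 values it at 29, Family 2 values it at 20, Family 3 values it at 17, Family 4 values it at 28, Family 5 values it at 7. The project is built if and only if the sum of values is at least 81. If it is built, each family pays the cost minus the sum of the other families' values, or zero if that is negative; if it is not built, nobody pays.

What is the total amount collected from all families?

17

Total value 101 ≥ cost 81, so it is built.
Family 1: others sum to 72; max(0, 81 - 72) = 9.
Family 2: others sum to 81; max(0, 81 - 81) = 0.
Family 3: others sum to 84; max(0, 81 - 84) = 0.
Family 4: others sum to 73; max(0, 81 - 73) = 8.
Family 5: others sum to 94; max(0, 81 - 94) = 0.
Total collected = 9 + 0 + 0 + 8 + 0 = 17.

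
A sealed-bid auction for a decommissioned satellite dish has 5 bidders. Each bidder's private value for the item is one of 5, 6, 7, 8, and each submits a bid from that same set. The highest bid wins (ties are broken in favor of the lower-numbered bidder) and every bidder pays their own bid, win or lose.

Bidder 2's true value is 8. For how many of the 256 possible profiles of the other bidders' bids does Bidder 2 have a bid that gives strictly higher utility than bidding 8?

118

Others bid (5, 5, 5, 5): truth gives 0; bid 6 gives 2 > 0. Violating.
Others bid (5, 5, 5, 6): truth gives 0; bid 6 gives 2 > 0. Violating.
Others bid (5, 5, 5, 7): truth gives 0; bid 7 gives 1 > 0. Violating.
Others bid (5, 5, 6, 5): truth gives 0; bid 6 gives 2 > 0. Violating.
Others bid (5, 5, 5, 8): truth gives 0; no alternative beats it.
Others bid (5, 5, 6, 8): truth gives 0; no alternative beats it.
(Checking all 256 profiles: 118 have a profitable deviation, 138 do not.)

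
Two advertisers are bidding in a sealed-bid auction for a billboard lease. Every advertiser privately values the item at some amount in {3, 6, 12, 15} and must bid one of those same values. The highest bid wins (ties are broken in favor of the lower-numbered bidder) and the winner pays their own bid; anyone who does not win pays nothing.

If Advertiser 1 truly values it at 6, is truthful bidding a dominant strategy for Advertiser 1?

Consider the case where Advertiser 2 bids 3.
Truthful bid 6: wins, pays 6, utility 6 - 6 = 0.
Bid 3 instead: wins, pays 3, utility 6 - 3 = 3.
Since 3 > 0, bidding 3 is strictly better here, so truthful bidding is not dominant.

No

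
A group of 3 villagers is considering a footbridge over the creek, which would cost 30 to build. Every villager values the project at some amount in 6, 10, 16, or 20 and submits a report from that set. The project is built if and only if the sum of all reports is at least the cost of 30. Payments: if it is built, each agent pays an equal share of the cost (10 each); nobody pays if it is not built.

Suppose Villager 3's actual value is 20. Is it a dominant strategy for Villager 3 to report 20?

Check each profile of the others' reports and compare truth against every alternative report.
Others report (6, 6): truth gives 10, best alternative gives 0.
Others report (6, 10): truth gives 10, best alternative gives 10.
Others report (6, 16): truth gives 10, best alternative gives 10.
Others report (6, 20): truth gives 10, best alternative gives 10.
Others report (10, 6): truth gives 10, best alternative gives 10.
Others report (10, 10): truth gives 10, best alternative gives 10.
(Remaining 10 profiles checked similarly; truth is weakly best in each.)
In every case the truthful report is at least as good as any alternative, so it is a dominant strategy.

Yes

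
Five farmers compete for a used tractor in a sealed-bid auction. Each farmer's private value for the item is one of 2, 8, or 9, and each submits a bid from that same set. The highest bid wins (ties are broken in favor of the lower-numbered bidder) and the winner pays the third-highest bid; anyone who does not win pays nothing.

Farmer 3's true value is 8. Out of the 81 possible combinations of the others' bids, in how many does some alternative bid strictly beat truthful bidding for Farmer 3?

Others bid (2, 2, 2, 9): truth gives 0; bid 9 gives 6 > 0. Violating.
Others bid (2, 2, 9, 2): truth gives 0; bid 9 gives 6 > 0. Violating.
Others bid (2, 8, 2, 2): truth gives 0; bid 9 gives 6 > 0. Violating.
Others bid (8, 2, 2, 2): truth gives 0; bid 9 gives 6 > 0. Violating.
Others bid (2, 2, 2, 2): truth gives 6; no alternative beats it.
Others bid (2, 2, 2, 8): truth gives 6; no alternative beats it.
(Checking all 81 profiles: 4 have a profitable deviation, 77 do not.)

4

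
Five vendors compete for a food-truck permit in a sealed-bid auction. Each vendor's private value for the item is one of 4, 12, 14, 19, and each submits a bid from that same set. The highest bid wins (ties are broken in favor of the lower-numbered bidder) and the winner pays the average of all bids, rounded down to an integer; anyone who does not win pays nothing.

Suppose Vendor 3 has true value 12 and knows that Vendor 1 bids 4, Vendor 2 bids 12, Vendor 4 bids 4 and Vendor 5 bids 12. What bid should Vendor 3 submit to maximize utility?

Bid 4: loses, pays 0, utility 0.
Bid 12: loses, pays 0, utility 0.
Bid 14: wins, pays 9, utility 12 - 9 = 3.
Bid 19: wins, pays 10, utility 12 - 10 = 2.
The best choice is 14 with utility 3.

14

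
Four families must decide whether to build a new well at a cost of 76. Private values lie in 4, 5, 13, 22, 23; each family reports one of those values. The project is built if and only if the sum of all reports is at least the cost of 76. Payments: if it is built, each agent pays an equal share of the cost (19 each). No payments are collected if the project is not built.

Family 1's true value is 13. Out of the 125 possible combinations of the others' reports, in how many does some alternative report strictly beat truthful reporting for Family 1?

8

Others report (22, 22, 22): truth gives -6; report 4 gives 0 > -6. Violating.
Others report (22, 22, 23): truth gives -6; report 4 gives 0 > -6. Violating.
Others report (22, 23, 22): truth gives -6; report 4 gives 0 > -6. Violating.
Others report (22, 23, 23): truth gives -6; report 4 gives 0 > -6. Violating.
Others report (4, 4, 4): truth gives 0; no alternative beats it.
Others report (4, 4, 5): truth gives 0; no alternative beats it.
(Checking all 125 profiles: 8 have a profitable deviation, 117 do not.)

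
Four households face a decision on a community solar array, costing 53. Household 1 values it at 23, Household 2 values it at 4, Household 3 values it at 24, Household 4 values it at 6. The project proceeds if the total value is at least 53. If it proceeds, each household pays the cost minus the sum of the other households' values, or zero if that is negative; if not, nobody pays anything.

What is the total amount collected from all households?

Total value 57 ≥ cost 53, so it is built.
Household 1: others sum to 34; max(0, 53 - 34) = 19.
Household 2: others sum to 53; max(0, 53 - 53) = 0.
Household 3: others sum to 33; max(0, 53 - 33) = 20.
Household 4: others sum to 51; max(0, 53 - 51) = 2.
Total collected = 19 + 0 + 20 + 2 = 41.

41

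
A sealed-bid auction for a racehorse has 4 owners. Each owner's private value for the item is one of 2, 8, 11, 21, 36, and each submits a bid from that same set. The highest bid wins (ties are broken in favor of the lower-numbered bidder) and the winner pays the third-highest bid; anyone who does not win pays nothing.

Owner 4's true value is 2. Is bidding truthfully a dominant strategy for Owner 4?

Check each profile of the others' bids and compare truth against every alternative bid.
Others bid (2, 2, 2): truth gives 0, best alternative gives 0.
Others bid (2, 2, 8): truth gives 0, best alternative gives 0.
Others bid (2, 2, 11): truth gives 0, best alternative gives 0.
Others bid (2, 2, 21): truth gives 0, best alternative gives 0.
Others bid (2, 2, 36): truth gives 0, best alternative gives 0.
Others bid (2, 8, 2): truth gives 0, best alternative gives 0.
(Remaining 119 profiles checked similarly; truth is weakly best in each.)
In every case the truthful bid is at least as good as any alternative, so it is a dominant strategy.

Yes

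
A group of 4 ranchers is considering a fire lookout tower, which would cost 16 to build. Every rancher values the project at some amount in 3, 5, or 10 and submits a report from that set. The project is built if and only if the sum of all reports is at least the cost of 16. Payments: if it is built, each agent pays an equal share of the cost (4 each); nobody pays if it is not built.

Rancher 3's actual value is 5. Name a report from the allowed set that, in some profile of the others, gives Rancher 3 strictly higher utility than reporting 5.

10

Suppose Rancher 1 reports 3, Rancher 2 reports 3 and Rancher 4 reports 3.
Report 5: project not built, utility 0.
Report 10: project built, pays 4, utility 5 - 4 = 1.
So reporting 10 beats truth here (1 > 0).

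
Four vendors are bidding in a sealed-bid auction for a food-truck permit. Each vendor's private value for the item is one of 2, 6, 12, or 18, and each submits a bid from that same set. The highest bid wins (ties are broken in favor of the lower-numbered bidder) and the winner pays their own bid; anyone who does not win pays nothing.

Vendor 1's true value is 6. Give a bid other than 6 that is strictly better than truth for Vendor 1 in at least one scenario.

2

Suppose Vendor 2 bids 2, Vendor 3 bids 2 and Vendor 4 bids 2.
Bid 6: wins, pays 6, utility 6 - 6 = 0.
Bid 2: wins, pays 2, utility 6 - 2 = 4.
So bidding 2 beats truth here (4 > 0).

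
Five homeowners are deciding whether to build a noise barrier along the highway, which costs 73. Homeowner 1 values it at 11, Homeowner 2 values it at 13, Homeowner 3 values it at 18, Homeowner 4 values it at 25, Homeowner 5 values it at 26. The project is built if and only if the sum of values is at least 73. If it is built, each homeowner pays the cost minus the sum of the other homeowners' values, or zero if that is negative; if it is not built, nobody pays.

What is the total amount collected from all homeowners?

Total value 93 ≥ cost 73, so it is built.
Homeowner 1: others sum to 82; max(0, 73 - 82) = 0.
Homeowner 2: others sum to 80; max(0, 73 - 80) = 0.
Homeowner 3: others sum to 75; max(0, 73 - 75) = 0.
Homeowner 4: others sum to 68; max(0, 73 - 68) = 5.
Homeowner 5: others sum to 67; max(0, 73 - 67) = 6.
Total collected = 0 + 0 + 0 + 5 + 6 = 11.

11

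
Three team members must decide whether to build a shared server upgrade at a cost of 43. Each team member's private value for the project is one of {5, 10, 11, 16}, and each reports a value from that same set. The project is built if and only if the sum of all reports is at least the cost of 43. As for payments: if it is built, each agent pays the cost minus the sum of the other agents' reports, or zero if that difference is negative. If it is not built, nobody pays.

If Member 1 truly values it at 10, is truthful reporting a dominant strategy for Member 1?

Yes

Check each profile of the others' reports and compare truth against every alternative report.
Others report (5, 5): truth gives 0, best alternative gives 0.
Others report (5, 10): truth gives 0, best alternative gives 0.
Others report (5, 11): truth gives 0, best alternative gives 0.
Others report (5, 16): truth gives 0, best alternative gives 0.
Others report (10, 5): truth gives 0, best alternative gives 0.
Others report (10, 10): truth gives 0, best alternative gives 0.
(Remaining 10 profiles checked similarly; truth is weakly best in each.)
In every case the truthful report is at least as good as any alternative, so it is a dominant strategy.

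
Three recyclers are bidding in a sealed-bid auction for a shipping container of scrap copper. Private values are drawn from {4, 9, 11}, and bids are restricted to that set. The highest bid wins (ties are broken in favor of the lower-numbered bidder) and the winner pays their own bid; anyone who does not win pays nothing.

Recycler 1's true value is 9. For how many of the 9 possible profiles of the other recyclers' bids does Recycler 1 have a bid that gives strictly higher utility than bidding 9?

1

Others bid (4, 4): truth gives 0; bid 4 gives 5 > 0. Violating.
Others bid (4, 9): truth gives 0; no alternative beats it.
Others bid (4, 11): truth gives 0; no alternative beats it.
(Checking all 9 profiles: 1 has a profitable deviation, 8 do not.)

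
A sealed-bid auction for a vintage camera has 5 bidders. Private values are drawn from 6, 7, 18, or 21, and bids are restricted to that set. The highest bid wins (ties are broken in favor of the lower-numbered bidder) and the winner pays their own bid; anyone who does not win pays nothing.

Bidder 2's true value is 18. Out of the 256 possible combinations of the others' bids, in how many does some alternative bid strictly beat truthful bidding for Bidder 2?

8

Others bid (6, 6, 6, 6): truth gives 0; bid 7 gives 11 > 0. Violating.
Others bid (6, 6, 6, 7): truth gives 0; bid 7 gives 11 > 0. Violating.
Others bid (6, 6, 7, 6): truth gives 0; bid 7 gives 11 > 0. Violating.
Others bid (6, 6, 7, 7): truth gives 0; bid 7 gives 11 > 0. Violating.
Others bid (6, 6, 6, 18): truth gives 0; no alternative beats it.
Others bid (6, 6, 6, 21): truth gives 0; no alternative beats it.
(Checking all 256 profiles: 8 have a profitable deviation, 248 do not.)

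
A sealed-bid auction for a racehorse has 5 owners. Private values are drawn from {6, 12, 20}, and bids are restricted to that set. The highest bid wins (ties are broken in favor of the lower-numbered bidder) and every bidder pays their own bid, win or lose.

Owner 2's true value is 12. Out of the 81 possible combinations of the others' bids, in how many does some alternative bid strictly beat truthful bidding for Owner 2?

Others bid (6, 6, 6, 20): truth gives -12; bid 6 gives -6 > -12. Violating.
Others bid (6, 6, 12, 20): truth gives -12; bid 6 gives -6 > -12. Violating.
Others bid (6, 6, 20, 6): truth gives -12; bid 6 gives -6 > -12. Violating.
Others bid (6, 6, 20, 12): truth gives -12; bid 6 gives -6 > -12. Violating.
Others bid (6, 6, 6, 6): truth gives 0; no alternative beats it.
Others bid (6, 6, 6, 12): truth gives 0; no alternative beats it.
(Checking all 81 profiles: 73 have a profitable deviation, 8 do not.)

73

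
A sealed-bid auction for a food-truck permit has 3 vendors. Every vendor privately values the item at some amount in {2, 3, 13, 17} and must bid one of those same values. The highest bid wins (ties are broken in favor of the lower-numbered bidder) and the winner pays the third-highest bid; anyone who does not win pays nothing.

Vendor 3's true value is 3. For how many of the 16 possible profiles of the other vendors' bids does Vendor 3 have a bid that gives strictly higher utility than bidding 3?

Others bid (2, 3): truth gives 0; bid 13 gives 1 > 0. Violating.
Others bid (2, 13): truth gives 0; bid 17 gives 1 > 0. Violating.
Others bid (3, 2): truth gives 0; bid 13 gives 1 > 0. Violating.
Others bid (13, 2): truth gives 0; bid 17 gives 1 > 0. Violating.
Others bid (2, 2): truth gives 1; no alternative beats it.
Others bid (2, 17): truth gives 0; no alternative beats it.
(Checking all 16 profiles: 4 have a profitable deviation, 12 do not.)

4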